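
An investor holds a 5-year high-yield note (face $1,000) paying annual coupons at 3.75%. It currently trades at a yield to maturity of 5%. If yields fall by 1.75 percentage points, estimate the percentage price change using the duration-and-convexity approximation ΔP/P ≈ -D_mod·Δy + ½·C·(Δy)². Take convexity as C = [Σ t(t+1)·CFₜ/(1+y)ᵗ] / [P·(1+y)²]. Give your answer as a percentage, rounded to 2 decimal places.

+8.11%

With y = 0.05:
  t   CF        PV=CF/(1+0.05)^t    t·PV        t(t+1)·PV
  1        37.50        35.7143        35.7143          71.4286
  2        37.50        34.0136        68.0272         204.0816
  3        37.50        32.3939        97.1817         388.7269
  4        37.50        30.8513       123.4054         617.0269
  5     1,037.50       812.9084     4,064.5420      24,387.2519
  Σ                    945.8815     4,388.8706      25,668.5159
P = 945.8815; D_Mac = 4.63998 yrs; D_mod = 4.41903 yrs; C = 24.61418.
Duration effect: -4.41903 × (-0.0175) = +0.077333
Convexity effect: 0.5 × 24.61418 × (-0.0175)² = +0.0037690
ΔP/P ≈ +0.077333 + 0.0037690 = +0.081102 = +8.1102%.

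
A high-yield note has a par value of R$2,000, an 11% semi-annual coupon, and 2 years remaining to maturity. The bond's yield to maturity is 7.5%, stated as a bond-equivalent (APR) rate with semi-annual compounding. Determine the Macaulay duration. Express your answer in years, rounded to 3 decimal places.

1.854 years

Periodic yield y = 0.0375. Discount each cash flow and weight by its period:
  t   CF        PV=CF/(1+0.0375)^t    t·PV
  1       110.00       106.0241       106.0241
  2       110.00       102.1919       204.3838
  3       110.00        98.4982       295.4947
  4     2,110.00     1,821.0842     7,284.3369
  Σ                  2,127.7984     7,890.2395
Price P = Σ PV = 2,127.7984.
Macaulay duration = Σ(t·PV) / P = 7,890.2395 / 2,127.7984 = 3.70817 half-year periods.
In years: 3.70817 / 2 = 1.85409 years.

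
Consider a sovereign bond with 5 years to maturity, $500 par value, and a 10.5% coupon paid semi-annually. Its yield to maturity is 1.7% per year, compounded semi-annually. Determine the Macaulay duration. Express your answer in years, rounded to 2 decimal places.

4.19 years

Periodic yield y = 0.0085. Discount each cash flow and weight by its period:
  t   CF        PV=CF/(1+0.0085)^t    t·PV
  1        26.25        26.0288        26.0288
  2        26.25        25.8094        51.6188
  3        26.25        25.5918        76.7755
  4        26.25        25.3761       101.5046
  5        26.25        25.1623       125.8113
  6        26.25        24.9502       149.7012
  7        26.25        24.7399       173.1793
  8        26.25        24.5314       196.2511
  9        26.25        24.3246       218.9216
  10      526.25       483.5408     4,835.4075
  Σ                    710.0553     5,955.1997
Price P = Σ PV = 710.0553.
Macaulay duration = Σ(t·PV) / P = 5,955.1997 / 710.0553 = 8.38695 half-year periods.
In years: 8.38695 / 2 = 4.19348 years.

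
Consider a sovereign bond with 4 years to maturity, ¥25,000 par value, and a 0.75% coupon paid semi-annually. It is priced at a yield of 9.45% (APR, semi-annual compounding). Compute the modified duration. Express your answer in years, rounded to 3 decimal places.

Periodic yield y = 0.04725. First find Macaulay duration:
  t   CF        PV=CF/(1+0.04725)^t    t·PV
  1        93.75        89.5202        89.5202
  2        93.75        85.4812       170.9624
  3        93.75        81.6244       244.8733
  4        93.75        77.9417       311.7667
  5        93.75        74.4251       372.1255
  6        93.75        71.0672       426.4031
  7        93.75        67.8608       475.0253
  8    25,093.75    17,344.5331   138,756.2652
  Σ                 17,892.4537   140,846.9416
P = 17,892.4537; Macaulay duration = 140,846.9416 / 17,892.4537 = 7.87186 half-year periods = 3.93593 years.
Modified duration = D_Mac / (1 + y) = 3.93593 / 1.04725 = 3.75835 years.

3.758 years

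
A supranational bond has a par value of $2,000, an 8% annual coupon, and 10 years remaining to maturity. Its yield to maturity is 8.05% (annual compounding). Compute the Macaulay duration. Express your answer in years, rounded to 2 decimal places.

Periodic yield y = 0.0805. Discount each cash flow and weight by its year:
  t   CF        PV=CF/(1+0.0805)^t    t·PV
  1       160.00       148.0796       148.0796
  2       160.00       137.0473       274.0946
  3       160.00       126.8369       380.5107
  4       160.00       117.3872       469.5490
  5       160.00       108.6416       543.2080
  6       160.00       100.5475       603.2851
  7       160.00        93.0565       651.3953
  8       160.00        86.1235       688.9882
  9       160.00        79.7071       717.3640
  10    2,160.00       995.8778     9,958.7777
  Σ                  1,993.3050    14,435.2522
Price P = Σ PV = 1,993.3050.
Macaulay duration = Σ(t·PV) / P = 14,435.2522 / 1,993.3050 = 7.24187 years.

7.24 years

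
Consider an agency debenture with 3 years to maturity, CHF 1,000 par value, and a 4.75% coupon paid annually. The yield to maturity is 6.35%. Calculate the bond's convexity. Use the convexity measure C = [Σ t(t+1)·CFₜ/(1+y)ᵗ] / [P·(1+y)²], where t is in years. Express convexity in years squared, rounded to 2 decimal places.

9.96

With y = 0.0635:
  t   CF        PV=CF/(1+0.0635)^t    t·PV        t(t+1)·PV
  1        47.50        44.6638        44.6638          89.3277
  2        47.50        41.9970        83.9941         251.9822
  3     1,047.50       870.8464     2,612.5391      10,450.1565
  Σ                    957.5073     2,741.1970      10,791.4664
P = 957.5073.
Convexity = Σ t(t+1)·PV / [P·(1+y)²] = 10,791.4664 / (957.5073 × 1.131032) = 9.96468.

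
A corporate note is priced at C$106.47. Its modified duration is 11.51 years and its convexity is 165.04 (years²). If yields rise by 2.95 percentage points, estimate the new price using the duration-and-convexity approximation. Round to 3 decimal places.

C$77.965

Duration effect: -D_mod·Δy = -11.51 × (+0.0295) = -0.339545
Convexity effect: ½·C·(Δy)² = 0.5 × 165.04 × (0.0295)² = +0.07181303
ΔP/P ≈ -0.339545 + 0.07181303 = -0.26773197
New price ≈ 106.47 × (1 - 0.26773197) = 77.9645771541.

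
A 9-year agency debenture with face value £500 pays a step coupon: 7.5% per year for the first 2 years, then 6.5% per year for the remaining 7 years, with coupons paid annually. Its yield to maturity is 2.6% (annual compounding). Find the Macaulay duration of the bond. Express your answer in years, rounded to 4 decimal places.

Periodic yield y = 0.026. Discount each cash flow and weight by its year:
  t   CF        PV=CF/(1+0.026)^t    t·PV
  1        37.50        36.5497        36.5497
  2        37.50        35.6235        71.2470
  3        32.50        30.0913        90.2740
  4        32.50        29.3288       117.3151
  5        32.50        28.5856       142.9278
  6        32.50        27.8612       167.1670
  7        32.50        27.1551       190.0859
  8        32.50        26.4670       211.7359
  9       532.50       422.6622     3,803.9594
  Σ                    664.3243     4,831.2617
Price P = Σ PV = 664.3243.
Macaulay duration = Σ(t·PV) / P = 4,831.2617 / 664.3243 = 7.27244 years.

7.2724 years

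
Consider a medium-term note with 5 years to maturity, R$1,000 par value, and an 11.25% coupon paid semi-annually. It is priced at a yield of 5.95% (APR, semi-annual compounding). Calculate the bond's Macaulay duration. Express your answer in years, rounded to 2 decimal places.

Periodic yield y = 0.02975. Discount each cash flow and weight by its period:
  t   CF        PV=CF/(1+0.02975)^t    t·PV
  1        56.25        54.6249        54.6249
  2        56.25        53.0468       106.0935
  3        56.25        51.5142       154.5427
  4        56.25        50.0259       200.1038
  5        56.25        48.5807       242.9034
  6        56.25        47.1772       283.0629
  7        56.25        45.8142       320.6993
  8        56.25        44.4906       355.9247
  9        56.25        43.2052       388.8471
  10    1,056.25       787.8594     7,878.5939
  Σ                  1,226.3391     9,985.3961
Price P = Σ PV = 1,226.3391.
Macaulay duration = Σ(t·PV) / P = 9,985.3961 / 1,226.3391 = 8.14244 half-year periods.
In years: 8.14244 / 2 = 4.07122 years.

4.07 years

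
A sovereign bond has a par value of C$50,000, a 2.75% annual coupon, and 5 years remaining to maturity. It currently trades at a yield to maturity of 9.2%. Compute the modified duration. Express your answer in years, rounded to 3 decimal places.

4.296 years

Periodic yield y = 0.092. First find Macaulay duration:
  t   CF        PV=CF/(1+0.092)^t    t·PV
  1     1,375.00     1,259.1575     1,259.1575
  2     1,375.00     1,153.0746     2,306.1493
  3     1,375.00     1,055.9292     3,167.7875
  4     1,375.00       966.9681     3,867.8724
  5    51,375.00    33,085.5717   165,427.8584
  Σ                 37,520.7011   176,028.8250
P = 37,520.7011; Macaulay duration = 176,028.8250 / 37,520.7011 = 4.69151 years.
Modified duration = D_Mac / (1 + y) = 4.69151 / 1.092 = 4.29626 years.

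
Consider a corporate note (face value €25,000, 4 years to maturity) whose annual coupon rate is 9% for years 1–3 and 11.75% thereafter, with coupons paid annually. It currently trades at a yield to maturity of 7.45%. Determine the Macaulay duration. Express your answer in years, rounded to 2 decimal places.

Periodic yield y = 0.0745. Discount each cash flow and weight by its year:
  t   CF        PV=CF/(1+0.0745)^t    t·PV
  1     2,250.00     2,093.9972     2,093.9972
  2     2,250.00     1,948.8108     3,897.6216
  3     2,250.00     1,813.6908     5,441.0725
  4    27,937.50    20,958.5803    83,834.3212
  Σ                 26,815.0792    95,267.0126
Price P = Σ PV = 26,815.0792.
Macaulay duration = Σ(t·PV) / P = 95,267.0126 / 26,815.0792 = 3.55274 years.

3.55 years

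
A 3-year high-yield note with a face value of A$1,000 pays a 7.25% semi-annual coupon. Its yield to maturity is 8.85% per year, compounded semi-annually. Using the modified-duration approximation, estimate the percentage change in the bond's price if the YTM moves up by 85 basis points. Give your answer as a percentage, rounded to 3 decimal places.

-2.233%

Periodic yield y = 0.04425. Modified duration first:
  t   CF        PV=CF/(1+0.04425)^t    t·PV
  1        36.25        34.7139        34.7139
  2        36.25        33.2429        66.4858
  3        36.25        31.8342        95.5027
  4        36.25        30.4853       121.9411
  5        36.25        29.1935       145.9673
  6     1,036.25       799.1672     4,795.0031
  Σ                    958.6370     5,259.6139
P = 958.6370; D_Mac = 5.48655 half-year periods = 2.74328 yrs; D_mod = 2.74328/(1+0.04425) = 2.62703 yrs.
ΔP/P ≈ -D_mod · Δy = -2.62703 × (+0.0085) = -0.022330 = -2.2330%.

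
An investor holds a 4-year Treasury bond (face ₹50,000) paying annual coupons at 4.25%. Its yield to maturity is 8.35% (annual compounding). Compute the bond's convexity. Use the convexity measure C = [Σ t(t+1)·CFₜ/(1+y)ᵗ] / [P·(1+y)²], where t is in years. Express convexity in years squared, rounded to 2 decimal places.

With y = 0.0835:
  t   CF        PV=CF/(1+0.0835)^t    t·PV        t(t+1)·PV
  1     2,125.00     1,961.2367     1,961.2367       3,922.4735
  2     2,125.00     1,810.0939     3,620.1878      10,860.5634
  3     2,125.00     1,670.5989     5,011.7967      20,047.1866
  4    52,125.00    37,820.7734   151,283.0935     756,415.4677
  Σ                 43,262.7029   161,876.3147     791,245.6912
P = 43,262.7029.
Convexity = Σ t(t+1)·PV / [P·(1+y)²] = 791,245.6912 / (43,262.7029 × 1.173972) = 15.57901.

15.58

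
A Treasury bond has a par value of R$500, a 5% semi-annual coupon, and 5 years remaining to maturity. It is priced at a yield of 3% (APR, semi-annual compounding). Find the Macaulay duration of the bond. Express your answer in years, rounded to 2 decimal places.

Periodic yield y = 0.015. Discount each cash flow and weight by its period:
  t   CF        PV=CF/(1+0.015)^t    t·PV
  1        12.50        12.3153        12.3153
  2        12.50        12.1333        24.2665
  3        12.50        11.9540        35.8619
  4        12.50        11.7773        47.1092
  5        12.50        11.6033        58.0163
  6        12.50        11.4318        68.5907
  7        12.50        11.2628        78.8398
  8        12.50        11.0964        88.7711
  9        12.50        10.9324        98.3916
  10      512.50       441.6045     4,416.0446
  Σ                    546.1109     4,928.2070
Price P = Σ PV = 546.1109.
Macaulay duration = Σ(t·PV) / P = 4,928.2070 / 546.1109 = 9.02419 half-year periods.
In years: 9.02419 / 2 = 4.51209 years.

4.51 years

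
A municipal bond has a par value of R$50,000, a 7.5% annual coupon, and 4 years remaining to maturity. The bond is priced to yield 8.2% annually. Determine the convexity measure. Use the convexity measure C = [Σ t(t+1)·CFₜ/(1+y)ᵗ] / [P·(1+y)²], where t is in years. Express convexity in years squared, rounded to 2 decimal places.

With y = 0.082:
  t   CF        PV=CF/(1+0.082)^t    t·PV        t(t+1)·PV
  1     3,750.00     3,465.8041     3,465.8041       6,931.6081
  2     3,750.00     3,203.1461     6,406.2922      19,218.8765
  3     3,750.00     2,960.3938     8,881.1814      35,524.7256
  4    53,750.00    39,216.5537   156,866.2147     784,331.0735
  Σ                 48,845.8976   175,619.4923     846,006.2837
P = 48,845.8976.
Convexity = Σ t(t+1)·PV / [P·(1+y)²] = 846,006.2837 / (48,845.8976 × 1.170724) = 14.79418.

14.79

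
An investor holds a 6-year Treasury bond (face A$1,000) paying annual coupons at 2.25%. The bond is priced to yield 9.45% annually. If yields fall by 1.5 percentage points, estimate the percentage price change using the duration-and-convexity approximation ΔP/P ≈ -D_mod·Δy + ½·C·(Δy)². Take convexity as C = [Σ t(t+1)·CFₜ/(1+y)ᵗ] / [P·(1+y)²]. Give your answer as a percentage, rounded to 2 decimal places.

+8.03%

With y = 0.0945:
  t   CF        PV=CF/(1+0.0945)^t    t·PV        t(t+1)·PV
  1        22.50        20.5573        20.5573          41.1147
  2        22.50        18.7824        37.5648         112.6944
  3        22.50        17.1607        51.4821         205.9285
  4        22.50        15.6790        62.7162         313.5808
  5        22.50        14.3253        71.6265         429.7590
  6     1,022.50       594.7969     3,568.7816      24,981.4712
  Σ                    681.3017     3,812.7285      26,084.5485
P = 681.3017; D_Mac = 5.59624 yrs; D_mod = 5.11306 yrs; C = 31.96041.
Duration effect: -5.11306 × (-0.015) = +0.076696
Convexity effect: 0.5 × 31.96041 × (-0.015)² = +0.0035955
ΔP/P ≈ +0.076696 + 0.0035955 = +0.080291 = +8.0291%.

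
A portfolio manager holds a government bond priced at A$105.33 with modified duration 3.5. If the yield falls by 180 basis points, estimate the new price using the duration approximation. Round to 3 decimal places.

A$111.966

Duration approximation: ΔP/P ≈ -D_mod · Δy = -3.5 × (-0.018) = +0.063000.
New price ≈ 105.33 × (1 + 0.063000) = 111.96579.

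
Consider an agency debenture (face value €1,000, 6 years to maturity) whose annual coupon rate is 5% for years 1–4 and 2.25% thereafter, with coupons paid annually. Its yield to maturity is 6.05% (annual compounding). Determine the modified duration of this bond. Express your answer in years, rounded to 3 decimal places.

4.999 years

Periodic yield y = 0.0605. First find Macaulay duration:
  t   CF        PV=CF/(1+0.0605)^t    t·PV
  1        50.00        47.1476        47.1476
  2        50.00        44.4579        88.9157
  3        50.00        41.9216       125.7648
  4        50.00        39.5300       158.1202
  5        22.50        16.7737        83.8686
  6     1,022.50       718.7855     4,312.7127
  Σ                    908.6163     4,816.5296
P = 908.6163; Macaulay duration = 4,816.5296 / 908.6163 = 5.30095 years.
Modified duration = D_Mac / (1 + y) = 5.30095 / 1.0605 = 4.99854 years.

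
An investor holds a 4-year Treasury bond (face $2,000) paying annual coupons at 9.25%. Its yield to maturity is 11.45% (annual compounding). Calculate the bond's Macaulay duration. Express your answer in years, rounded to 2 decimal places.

Periodic yield y = 0.1145. Discount each cash flow and weight by its year:
  t   CF        PV=CF/(1+0.1145)^t    t·PV
  1       185.00       165.9937       165.9937
  2       185.00       148.9401       297.8802
  3       185.00       133.6385       400.9154
  4     2,185.00     1,416.2214     5,664.8856
  Σ                  1,864.7937     6,529.6749
Price P = Σ PV = 1,864.7937.
Macaulay duration = Σ(t·PV) / P = 6,529.6749 / 1,864.7937 = 3.50155 years.

3.50 years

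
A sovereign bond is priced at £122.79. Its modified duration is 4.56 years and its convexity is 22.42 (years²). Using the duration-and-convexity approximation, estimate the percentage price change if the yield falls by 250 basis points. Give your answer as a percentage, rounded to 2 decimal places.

+12.10%

Duration effect: -D_mod·Δy = -4.56 × (-0.025) = +0.114000
Convexity effect: ½·C·(Δy)² = 0.5 × 22.42 × (-0.025)² = +0.00700625
ΔP/P ≈ +0.114000 + 0.00700625 = +0.12100625
= +12.100625%.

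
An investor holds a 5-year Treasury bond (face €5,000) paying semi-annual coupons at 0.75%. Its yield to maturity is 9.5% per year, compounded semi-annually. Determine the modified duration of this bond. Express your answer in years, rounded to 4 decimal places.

Periodic yield y = 0.0475. First find Macaulay duration:
  t   CF        PV=CF/(1+0.0475)^t    t·PV
  1        18.75        17.8998        17.8998
  2        18.75        17.0881        34.1762
  3        18.75        16.3132        48.9396
  4        18.75        15.5735        62.2938
  5        18.75        14.8673        74.3363
  6        18.75        14.1931        85.1586
  7        18.75        13.5495        94.8465
  8        18.75        12.9351       103.4806
  9        18.75        12.3485       111.1367
  10    5,018.75     3,155.4060    31,554.0599
  Σ                  3,290.1739    32,186.3280
P = 3,290.1739; Macaulay duration = 32,186.3280 / 3,290.1739 = 9.78256 half-year periods = 4.89128 years.
Modified duration = D_Mac / (1 + y) = 4.89128 / 1.0475 = 4.66948 years.

4.6695 years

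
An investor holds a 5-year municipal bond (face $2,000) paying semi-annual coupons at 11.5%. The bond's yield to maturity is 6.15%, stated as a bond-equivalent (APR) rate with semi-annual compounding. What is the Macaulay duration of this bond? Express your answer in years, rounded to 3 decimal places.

Periodic yield y = 0.03075. Discount each cash flow and weight by its period:
  t   CF        PV=CF/(1+0.03075)^t    t·PV
  1       115.00       111.5692       111.5692
  2       115.00       108.2408       216.4817
  3       115.00       105.0117       315.0352
  4       115.00       101.8790       407.5158
  5       115.00        98.8396       494.1982
  6       115.00        95.8910       575.3459
  7       115.00        93.0303       651.2121
  8       115.00        90.2550       722.0397
  9       115.00        87.5624       788.0618
  10    2,115.00     1,562.3450    15,623.4498
  Σ                  2,454.6241    19,904.9094
Price P = Σ PV = 2,454.6241.
Macaulay duration = Σ(t·PV) / P = 19,904.9094 / 2,454.6241 = 8.10915 half-year periods.
In years: 8.10915 / 2 = 4.05457 years.

4.055 years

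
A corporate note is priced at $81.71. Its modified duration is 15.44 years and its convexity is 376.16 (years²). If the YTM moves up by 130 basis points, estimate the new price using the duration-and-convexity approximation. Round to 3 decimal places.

Duration effect: -D_mod·Δy = -15.44 × (+0.013) = -0.200720
Convexity effect: ½·C·(Δy)² = 0.5 × 376.16 × (0.013)² = +0.03178552
ΔP/P ≈ -0.200720 + 0.03178552 = -0.16893448
New price ≈ 81.71 × (1 - 0.16893448) = 67.9063636392.

$67.906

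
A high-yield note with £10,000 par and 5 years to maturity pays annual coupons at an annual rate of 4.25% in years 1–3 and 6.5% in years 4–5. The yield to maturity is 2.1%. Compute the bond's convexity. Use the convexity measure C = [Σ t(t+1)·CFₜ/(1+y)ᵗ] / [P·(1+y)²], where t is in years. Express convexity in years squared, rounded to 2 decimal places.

With y = 0.021:
  t   CF        PV=CF/(1+0.021)^t    t·PV        t(t+1)·PV
  1       425.00       416.2586       416.2586         832.5171
  2       425.00       407.6969       815.3939       2,446.1816
  3       425.00       399.3114     1,197.9342       4,791.7367
  4       650.00       598.1504     2,392.6015      11,963.0077
  5    10,650.00     9,598.8874    47,994.4370     287,966.6221
  Σ                 11,420.3047    52,816.6252     308,000.0653
P = 11,420.3047.
Convexity = Σ t(t+1)·PV / [P·(1+y)²] = 308,000.0653 / (11,420.3047 × 1.042441) = 25.87150.

25.87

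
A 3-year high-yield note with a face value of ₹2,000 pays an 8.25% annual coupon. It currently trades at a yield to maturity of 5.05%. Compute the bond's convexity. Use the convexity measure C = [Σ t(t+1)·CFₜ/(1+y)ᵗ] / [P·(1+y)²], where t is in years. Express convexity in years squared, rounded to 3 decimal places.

9.845

With y = 0.0505:
  t   CF        PV=CF/(1+0.0505)^t    t·PV        t(t+1)·PV
  1       165.00       157.0681       157.0681         314.1361
  2       165.00       149.5174       299.0349         897.1046
  3     2,165.00     1,867.5392     5,602.6177      22,410.4706
  Σ                  2,174.1247     6,058.7206      23,621.7113
P = 2,174.1247.
Convexity = Σ t(t+1)·PV / [P·(1+y)²] = 23,621.7113 / (2,174.1247 × 1.103550) = 9.84543.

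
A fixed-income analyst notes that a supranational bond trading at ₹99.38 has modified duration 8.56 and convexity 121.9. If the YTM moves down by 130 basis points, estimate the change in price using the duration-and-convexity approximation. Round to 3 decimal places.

+₹12.083

Duration effect: -D_mod·Δy = -8.56 × (-0.013) = +0.111280
Convexity effect: ½·C·(Δy)² = 0.5 × 121.9 × (-0.013)² = +0.01030055
ΔP/P ≈ +0.111280 + 0.01030055 = +0.12158055
ΔP ≈ 99.38 × (+0.12158055) = +12.082675059.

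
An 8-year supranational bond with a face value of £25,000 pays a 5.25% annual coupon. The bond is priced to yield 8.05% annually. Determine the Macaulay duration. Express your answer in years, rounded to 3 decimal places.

Periodic yield y = 0.0805. Discount each cash flow and weight by its year:
  t   CF        PV=CF/(1+0.0805)^t    t·PV
  1     1,312.50     1,214.7154     1,214.7154
  2     1,312.50     1,124.2160     2,248.4320
  3     1,312.50     1,040.4591     3,121.3772
  4     1,312.50       962.9422     3,851.7689
  5     1,312.50       891.2006     4,456.0029
  6     1,312.50       824.8039     4,948.8232
  7     1,312.50       763.3539     5,343.4771
  8    26,312.50    14,163.2833   113,306.2667
  Σ                 20,984.9744   138,490.8634
Price P = Σ PV = 20,984.9744.
Macaulay duration = Σ(t·PV) / P = 138,490.8634 / 20,984.9744 = 6.59953 years.

6.600 years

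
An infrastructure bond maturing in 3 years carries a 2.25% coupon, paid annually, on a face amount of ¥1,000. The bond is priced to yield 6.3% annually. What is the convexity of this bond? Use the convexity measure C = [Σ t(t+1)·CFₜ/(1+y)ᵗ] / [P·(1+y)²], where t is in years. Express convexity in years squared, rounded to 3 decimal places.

10.291

With y = 0.063:
  t   CF        PV=CF/(1+0.063)^t    t·PV        t(t+1)·PV
  1        22.50        21.1665        21.1665          42.3330
  2        22.50        19.9121        39.8241         119.4723
  3     1,022.50       851.2625     2,553.7876      10,215.1505
  Σ                    892.3411     2,614.7782      10,376.9558
P = 892.3411.
Convexity = Σ t(t+1)·PV / [P·(1+y)²] = 10,376.9558 / (892.3411 × 1.129969) = 10.29135.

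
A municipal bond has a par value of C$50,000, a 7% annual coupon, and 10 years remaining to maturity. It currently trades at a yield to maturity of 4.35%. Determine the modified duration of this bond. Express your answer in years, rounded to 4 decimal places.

7.4419 years

Periodic yield y = 0.0435. First find Macaulay duration:
  t   CF        PV=CF/(1+0.0435)^t    t·PV
  1     3,500.00     3,354.0968     3,354.0968
  2     3,500.00     3,214.2758     6,428.5516
  3     3,500.00     3,080.2835     9,240.8504
  4     3,500.00     2,951.8768    11,807.5073
  5     3,500.00     2,828.8230    14,144.1151
  6     3,500.00     2,710.8989    16,265.3935
  7     3,500.00     2,597.8907    18,185.2347
  8     3,500.00     2,489.5934    19,916.7469
  9     3,500.00     2,385.8106    21,472.2954
  10   53,500.00    34,948.5569   349,485.5694
  Σ                 60,562.1064   470,300.3610
P = 60,562.1064; Macaulay duration = 470,300.3610 / 60,562.1064 = 7.76559 years.
Modified duration = D_Mac / (1 + y) = 7.76559 / 1.0435 = 7.44187 years.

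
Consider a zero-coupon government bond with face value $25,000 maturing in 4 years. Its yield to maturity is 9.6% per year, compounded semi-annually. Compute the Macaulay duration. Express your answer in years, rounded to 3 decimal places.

A zero-coupon bond has a single cash flow at maturity, so its Macaulay duration equals its maturity: 4 years.
(Equivalently: 8 semi-annual periods ÷ 2 = 4 years.)

4.000 years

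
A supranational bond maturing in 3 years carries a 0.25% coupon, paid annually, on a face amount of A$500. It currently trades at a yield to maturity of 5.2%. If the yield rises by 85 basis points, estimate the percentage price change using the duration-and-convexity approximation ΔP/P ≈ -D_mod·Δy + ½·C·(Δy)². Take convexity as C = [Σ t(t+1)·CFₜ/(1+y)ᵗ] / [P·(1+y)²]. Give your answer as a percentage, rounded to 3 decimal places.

-2.378%

With y = 0.052:
  t   CF        PV=CF/(1+0.052)^t    t·PV        t(t+1)·PV
  1         1.25         1.1882         1.1882           2.3764
  2         1.25         1.1295         2.2590           6.7769
  3       501.25       430.5337     1,291.6011       5,166.4046
  Σ                    432.8514     1,295.0483       5,175.5579
P = 432.8514; D_Mac = 2.99190 yrs; D_mod = 2.84401 yrs; C = 10.80406.
Duration effect: -2.84401 × (+0.0085) = -0.024174
Convexity effect: 0.5 × 10.80406 × (0.0085)² = +0.0003903
ΔP/P ≈ -0.024174 + 0.0003903 = -0.023784 = -2.3784%.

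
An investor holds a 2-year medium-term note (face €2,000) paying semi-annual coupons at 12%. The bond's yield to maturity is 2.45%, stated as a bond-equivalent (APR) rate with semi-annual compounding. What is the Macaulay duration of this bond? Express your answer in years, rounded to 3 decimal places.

Periodic yield y = 0.01225. Discount each cash flow and weight by its period:
  t   CF        PV=CF/(1+0.01225)^t    t·PV
  1       120.00       118.5478       118.5478
  2       120.00       117.1132       234.2263
  3       120.00       115.6959       347.0876
  4     2,120.00     2,019.2250     8,076.9001
  Σ                  2,370.5818     8,776.7618
Price P = Σ PV = 2,370.5818.
Macaulay duration = Σ(t·PV) / P = 8,776.7618 / 2,370.5818 = 3.70237 half-year periods.
In years: 3.70237 / 2 = 1.85118 years.

1.851 years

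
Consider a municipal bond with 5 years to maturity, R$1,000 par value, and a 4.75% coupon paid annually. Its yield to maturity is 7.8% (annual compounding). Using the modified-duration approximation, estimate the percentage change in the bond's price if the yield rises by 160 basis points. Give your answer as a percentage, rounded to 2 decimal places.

-6.73%

Periodic yield y = 0.078. Modified duration first:
  t   CF        PV=CF/(1+0.078)^t    t·PV
  1        47.50        44.0631        44.0631
  2        47.50        40.8748        81.7497
  3        47.50        37.9173       113.7519
  4        47.50        35.1737       140.6950
  5     1,047.50       719.5488     3,597.7438
  Σ                    877.5777     3,978.0034
P = 877.5777; D_Mac = 4.53294 yrs; D_mod = 4.53294/(1+0.078) = 4.20495 yrs.
ΔP/P ≈ -D_mod · Δy = -4.20495 × (+0.016) = -0.067279 = -6.7279%.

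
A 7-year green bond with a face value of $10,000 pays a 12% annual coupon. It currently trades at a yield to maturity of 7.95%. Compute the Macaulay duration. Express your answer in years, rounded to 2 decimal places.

5.29 years

Periodic yield y = 0.0795. Discount each cash flow and weight by its year:
  t   CF        PV=CF/(1+0.0795)^t    t·PV
  1     1,200.00     1,111.6258     1,111.6258
  2     1,200.00     1,029.7598     2,059.5197
  3     1,200.00       953.9230     2,861.7689
  4     1,200.00       883.6711     3,534.6845
  5     1,200.00       818.5930     4,092.9649
  6     1,200.00       758.3075     4,549.8452
  7    11,200.00     6,556.3102    45,894.1717
  Σ                 12,112.1904    64,104.5805
Price P = Σ PV = 12,112.1904.
Macaulay duration = Σ(t·PV) / P = 64,104.5805 / 12,112.1904 = 5.29257 years.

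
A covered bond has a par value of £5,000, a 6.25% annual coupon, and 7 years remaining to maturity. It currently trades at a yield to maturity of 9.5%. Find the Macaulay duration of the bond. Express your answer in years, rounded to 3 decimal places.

5.761 years

Periodic yield y = 0.095. Discount each cash flow and weight by its year:
  t   CF        PV=CF/(1+0.095)^t    t·PV
  1       312.50       285.3881       285.3881
  2       312.50       260.6284       521.2569
  3       312.50       238.0168       714.0505
  4       312.50       217.3670       869.4679
  5       312.50       198.5086       992.5432
  6       312.50       181.2864     1,087.7186
  7     5,312.50     2,814.4926    19,701.4481
  Σ                  4,195.6880    24,171.8733
Price P = Σ PV = 4,195.6880.
Macaulay duration = Σ(t·PV) / P = 24,171.8733 / 4,195.6880 = 5.76112 years.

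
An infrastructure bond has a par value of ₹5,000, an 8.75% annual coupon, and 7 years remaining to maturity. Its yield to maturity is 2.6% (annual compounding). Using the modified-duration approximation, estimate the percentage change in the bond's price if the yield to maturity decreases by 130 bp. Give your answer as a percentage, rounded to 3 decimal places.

Periodic yield y = 0.026. Modified duration first:
  t   CF        PV=CF/(1+0.026)^t    t·PV
  1       437.50       426.4133       426.4133
  2       437.50       415.6075       831.2149
  3       437.50       405.0755     1,215.2265
  4       437.50       394.8104     1,579.2417
  5       437.50       384.8055     1,924.0274
  6       437.50       375.0541     2,250.3245
  7     5,437.50     4,543.2616    31,802.8312
  Σ                  6,945.0278    40,029.2795
P = 6,945.0278; D_Mac = 5.76373 yrs; D_mod = 5.76373/(1+0.026) = 5.61767 yrs.
ΔP/P ≈ -D_mod · Δy = -5.61767 × (-0.013) = +0.073030 = +7.3030%.

+7.303%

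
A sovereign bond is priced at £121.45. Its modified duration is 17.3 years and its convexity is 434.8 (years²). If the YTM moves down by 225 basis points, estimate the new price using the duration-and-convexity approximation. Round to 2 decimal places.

Duration effect: -D_mod·Δy = -17.3 × (-0.0225) = +0.389250
Convexity effect: ½·C·(Δy)² = 0.5 × 434.8 × (-0.0225)² = +0.11005875
ΔP/P ≈ +0.389250 + 0.11005875 = +0.49930875
New price ≈ 121.45 × (1 + 0.49930875) = 182.0910476875.

£182.09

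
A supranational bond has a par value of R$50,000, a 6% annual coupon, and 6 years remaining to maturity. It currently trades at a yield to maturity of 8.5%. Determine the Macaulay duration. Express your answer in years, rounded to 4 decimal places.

Periodic yield y = 0.085. Discount each cash flow and weight by its year:
  t   CF        PV=CF/(1+0.085)^t    t·PV
  1     3,000.00     2,764.9770     2,764.9770
  2     3,000.00     2,548.3659     5,096.7317
  3     3,000.00     2,348.7243     7,046.1729
  4     3,000.00     2,164.7229     8,658.8914
  5     3,000.00     1,995.1363     9,975.6813
  6    53,000.00    32,486.0898   194,916.5388
  Σ                 44,308.0160   228,458.9931
Price P = Σ PV = 44,308.0160.
Macaulay duration = Σ(t·PV) / P = 228,458.9931 / 44,308.0160 = 5.15615 years.

5.1562 years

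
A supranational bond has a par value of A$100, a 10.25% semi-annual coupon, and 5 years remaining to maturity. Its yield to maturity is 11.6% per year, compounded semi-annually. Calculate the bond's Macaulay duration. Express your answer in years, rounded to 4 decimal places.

4.0052 years

Periodic yield y = 0.058. Discount each cash flow and weight by its period:
  t   CF        PV=CF/(1+0.058)^t    t·PV
  1        5.125         4.8440         4.8440
  2        5.125         4.5785         9.1570
  3        5.125         4.3275        12.9825
  4        5.125         4.0903        16.3611
  5        5.125         3.8660        19.3302
  6        5.125         3.6541        21.9246
  7        5.125         3.4538        24.1764
  8        5.125         3.2644        26.1155
  9        5.125         3.0855        27.7693
  10     105.125        59.8204       598.2040
  Σ                     94.9845       760.8646
Price P = Σ PV = 94.9845.
Macaulay duration = Σ(t·PV) / P = 760.8646 / 94.9845 = 8.01041 half-year periods.
In years: 8.01041 / 2 = 4.00520 years.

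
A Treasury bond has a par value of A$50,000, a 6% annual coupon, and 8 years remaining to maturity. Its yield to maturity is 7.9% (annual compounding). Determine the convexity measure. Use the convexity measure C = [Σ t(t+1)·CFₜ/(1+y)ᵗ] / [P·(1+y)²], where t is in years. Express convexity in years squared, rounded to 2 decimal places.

With y = 0.079:
  t   CF        PV=CF/(1+0.079)^t    t·PV        t(t+1)·PV
  1     3,000.00     2,780.3522     2,780.3522       5,560.7044
  2     3,000.00     2,576.7861     5,153.5722      15,460.7165
  3     3,000.00     2,388.1243     7,164.3728      28,657.4911
  4     3,000.00     2,213.2755     8,853.1020      44,265.5099
  5     3,000.00     2,051.2284    10,256.1422      61,536.8535
  6     3,000.00     1,901.0458    11,406.2750      79,843.9248
  7     3,000.00     1,761.8590    12,333.0128      98,664.1023
  8    53,000.00    28,847.2429   230,777.9436   2,077,001.4923
  Σ                 44,519.9142   288,724.7727   2,410,990.7948
P = 44,519.9142.
Convexity = Σ t(t+1)·PV / [P·(1+y)²] = 2,410,990.7948 / (44,519.9142 × 1.164241) = 46.51557.

46.52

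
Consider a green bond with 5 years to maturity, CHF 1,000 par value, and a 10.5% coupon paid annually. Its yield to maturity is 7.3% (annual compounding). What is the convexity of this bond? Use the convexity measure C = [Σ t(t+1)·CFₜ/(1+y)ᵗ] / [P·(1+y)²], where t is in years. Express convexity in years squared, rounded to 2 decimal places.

With y = 0.073:
  t   CF        PV=CF/(1+0.073)^t    t·PV        t(t+1)·PV
  1       105.00        97.8565        97.8565         195.7130
  2       105.00        91.1990       182.3979         547.1937
  3       105.00        84.9944       254.9831       1,019.9324
  4       105.00        79.2119       316.8476       1,584.2379
  5     1,105.00       776.8974     3,884.4870      23,306.9220
  Σ                  1,130.1591     4,736.5721      26,653.9990
P = 1,130.1591.
Convexity = Σ t(t+1)·PV / [P·(1+y)²] = 26,653.9990 / (1,130.1591 × 1.151329) = 20.48440.

20.48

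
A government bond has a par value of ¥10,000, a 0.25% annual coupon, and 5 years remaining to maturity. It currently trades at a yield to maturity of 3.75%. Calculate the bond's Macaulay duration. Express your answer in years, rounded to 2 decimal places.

4.97 years

Periodic yield y = 0.0375. Discount each cash flow and weight by its year:
  t   CF        PV=CF/(1+0.0375)^t    t·PV
  1        25.00        24.0964        24.0964
  2        25.00        23.2254        46.4509
  3        25.00        22.3860        67.1579
  4        25.00        21.5768        86.3073
  5    10,025.00     8,339.5738    41,697.8688
  Σ                  8,430.8584    41,921.8813
Price P = Σ PV = 8,430.8584.
Macaulay duration = Σ(t·PV) / P = 41,921.8813 / 8,430.8584 = 4.97243 years.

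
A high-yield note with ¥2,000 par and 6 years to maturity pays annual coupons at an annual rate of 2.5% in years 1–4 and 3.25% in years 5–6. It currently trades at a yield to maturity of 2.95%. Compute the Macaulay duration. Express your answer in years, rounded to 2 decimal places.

5.64 years

Periodic yield y = 0.0295. Discount each cash flow and weight by its year:
  t   CF        PV=CF/(1+0.0295)^t    t·PV
  1        50.00        48.5673        48.5673
  2        50.00        47.1756        94.3512
  3        50.00        45.8238       137.4714
  4        50.00        44.5107       178.0429
  5        65.00        56.2059       281.0293
  6     2,065.00     1,734.4507    10,406.7040
  Σ                  1,976.7339    11,146.1659
Price P = Σ PV = 1,976.7339.
Macaulay duration = Σ(t·PV) / P = 11,146.1659 / 1,976.7339 = 5.63868 years.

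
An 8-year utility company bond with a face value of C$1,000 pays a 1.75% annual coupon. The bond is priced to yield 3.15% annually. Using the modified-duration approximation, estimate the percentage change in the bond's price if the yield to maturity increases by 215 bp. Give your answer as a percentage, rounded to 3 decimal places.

Periodic yield y = 0.0315. Modified duration first:
  t   CF        PV=CF/(1+0.0315)^t    t·PV
  1        17.50        16.9656        16.9656
  2        17.50        16.4475        32.8950
  3        17.50        15.9452        47.8356
  4        17.50        15.4583        61.8331
  5        17.50        14.9862        74.9311
  6        17.50        14.5286        87.1714
  7        17.50        14.0849        98.5942
  8     1,017.50       793.9270     6,351.4158
  Σ                    902.3432     6,771.6418
P = 902.3432; D_Mac = 7.50451 yrs; D_mod = 7.50451/(1+0.0315) = 7.27533 yrs.
ΔP/P ≈ -D_mod · Δy = -7.27533 × (+0.0215) = -0.156420 = -15.6420%.

-15.642%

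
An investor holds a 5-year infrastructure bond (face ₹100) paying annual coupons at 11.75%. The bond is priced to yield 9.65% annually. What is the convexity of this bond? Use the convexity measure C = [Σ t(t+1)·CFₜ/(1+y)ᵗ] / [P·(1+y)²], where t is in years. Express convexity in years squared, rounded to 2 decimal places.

With y = 0.0965:
  t   CF        PV=CF/(1+0.0965)^t    t·PV        t(t+1)·PV
  1        11.75        10.7159        10.7159          21.4318
  2        11.75         9.7728        19.5457          58.6370
  3        11.75         8.9128        26.7383         106.9531
  4        11.75         8.1284        32.5135         162.5673
  5       111.75        70.5025       352.5124       2,115.0742
  Σ                    108.0323       442.0257       2,464.6634
P = 108.0323.
Convexity = Σ t(t+1)·PV / [P·(1+y)²] = 2,464.6634 / (108.0323 × 1.202312) = 18.97521.

18.98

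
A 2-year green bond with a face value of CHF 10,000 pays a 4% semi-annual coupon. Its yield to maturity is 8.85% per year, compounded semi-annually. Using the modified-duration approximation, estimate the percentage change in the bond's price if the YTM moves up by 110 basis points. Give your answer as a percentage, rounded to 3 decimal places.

-2.042%

Periodic yield y = 0.04425. Modified duration first:
  t   CF        PV=CF/(1+0.04425)^t    t·PV
  1       200.00       191.5250       191.5250
  2       200.00       183.4092       366.8183
  3       200.00       175.6372       526.9116
  4    10,200.00     8,577.9248    34,311.6993
  Σ                  9,128.4962    35,396.9543
P = 9,128.4962; D_Mac = 3.87763 half-year periods = 1.93882 yrs; D_mod = 1.93882/(1+0.04425) = 1.85666 yrs.
ΔP/P ≈ -D_mod · Δy = -1.85666 × (+0.011) = -0.020423 = -2.0423%.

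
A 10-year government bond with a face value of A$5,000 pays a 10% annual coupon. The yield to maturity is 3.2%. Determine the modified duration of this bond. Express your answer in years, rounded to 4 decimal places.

7.2162 years

Periodic yield y = 0.032. First find Macaulay duration:
  t   CF        PV=CF/(1+0.032)^t    t·PV
  1       500.00       484.4961       484.4961
  2       500.00       469.4730       938.9460
  3       500.00       454.9157     1,364.7471
  4       500.00       440.8098     1,763.2391
  5       500.00       427.1413     2,135.7063
  6       500.00       413.8966     2,483.3794
  7       500.00       401.0626     2,807.4379
  8       500.00       388.6265     3,109.0121
  9       500.00       376.5761     3,389.1847
  10    5,500.00     4,013.8923    40,138.9231
  Σ                  7,870.8899    58,615.0718
P = 7,870.8899; Macaulay duration = 58,615.0718 / 7,870.8899 = 7.44707 years.
Modified duration = D_Mac / (1 + y) = 7.44707 / 1.032 = 7.21615 years.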